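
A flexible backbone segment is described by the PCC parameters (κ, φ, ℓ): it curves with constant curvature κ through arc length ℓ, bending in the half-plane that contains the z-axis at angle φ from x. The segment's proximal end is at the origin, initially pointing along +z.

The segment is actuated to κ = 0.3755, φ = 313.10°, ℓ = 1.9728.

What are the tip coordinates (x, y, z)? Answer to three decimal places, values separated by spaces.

θ = κ·ℓ = 0.3755 × 1.9728 = 0.74079 rad
ρ = (1 − cos θ)/κ = (1 − 0.73794)/0.3755 = 0.69790
z = sin θ / κ = 0.67487/0.3755 = 1.79725
x = ρ cos φ = 0.69790 × cos(313.10°) = 0.47686
y = ρ sin φ = 0.69790 × sin(313.10°) = -0.50958

0.477 -0.510 1.797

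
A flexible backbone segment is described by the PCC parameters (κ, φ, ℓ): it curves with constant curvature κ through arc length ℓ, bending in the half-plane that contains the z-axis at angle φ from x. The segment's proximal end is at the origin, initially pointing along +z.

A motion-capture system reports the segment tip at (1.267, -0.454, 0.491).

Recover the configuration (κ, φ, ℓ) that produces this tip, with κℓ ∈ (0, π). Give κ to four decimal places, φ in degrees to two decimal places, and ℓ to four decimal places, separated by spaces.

1.3115 340.29 1.8620

ρ = √(x²+y²) = √(1.267² + -0.454²) = 1.34588
φ = atan2(y, x) mod 360° = atan2(-0.454, 1.267) = 340.2860°
|p|² = ρ² + z² = 1.34588² + 0.491² = 2.05249
κ = 2ρ / |p|² = 2×1.34588 / 2.05249 = 1.31147
θ = 2·atan2(ρ, z) = 2·atan2(1.34588, 0.491) = 2.44197 rad
ℓ = θ/κ = 2.44197/1.31147 = 1.86201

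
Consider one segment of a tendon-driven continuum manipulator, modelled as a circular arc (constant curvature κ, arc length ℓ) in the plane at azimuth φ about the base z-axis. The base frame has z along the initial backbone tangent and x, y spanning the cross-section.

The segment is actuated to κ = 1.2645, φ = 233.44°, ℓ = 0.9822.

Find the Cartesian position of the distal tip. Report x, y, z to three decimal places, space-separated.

-0.319 -0.430 0.748

θ = κ·ℓ = 1.2645 × 0.9822 = 1.24199 rad
ρ = (1 − cos θ)/κ = (1 − 0.32291)/1.2645 = 0.53546
z = sin θ / κ = 0.94643/1.2645 = 0.74846
x = ρ cos φ = 0.53546 × cos(233.44°) = -0.31895
y = ρ sin φ = 0.53546 × sin(233.44°) = -0.43010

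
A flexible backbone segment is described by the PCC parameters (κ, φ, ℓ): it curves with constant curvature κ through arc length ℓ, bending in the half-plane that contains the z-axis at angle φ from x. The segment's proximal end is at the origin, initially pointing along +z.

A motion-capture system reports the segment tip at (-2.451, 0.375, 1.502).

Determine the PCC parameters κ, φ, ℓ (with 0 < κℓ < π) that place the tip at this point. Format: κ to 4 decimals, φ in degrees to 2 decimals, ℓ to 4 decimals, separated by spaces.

0.5901 171.30 3.4780

ρ = √(x²+y²) = √(-2.451² + 0.375²) = 2.47952
φ = atan2(y, x) mod 360° = atan2(0.375, -2.451) = 171.3013°
|p|² = ρ² + z² = 2.47952² + 1.502² = 8.40403
κ = 2ρ / |p|² = 2×2.47952 / 8.40403 = 0.59008
θ = 2·atan2(ρ, z) = 2·atan2(2.47952, 1.502) = 2.05230 rad
ℓ = θ/κ = 2.05230/0.59008 = 3.47801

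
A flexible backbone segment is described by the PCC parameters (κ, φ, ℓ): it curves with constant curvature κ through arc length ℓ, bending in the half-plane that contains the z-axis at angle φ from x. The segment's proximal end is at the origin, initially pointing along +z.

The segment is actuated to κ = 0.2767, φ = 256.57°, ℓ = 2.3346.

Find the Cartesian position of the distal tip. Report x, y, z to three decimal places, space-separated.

θ = κ·ℓ = 0.2767 × 2.3346 = 0.64598 rad
ρ = (1 − cos θ)/κ = (1 − 0.79851)/0.2767 = 0.72820
z = sin θ / κ = 0.60198/0.2767 = 2.17558
x = ρ cos φ = 0.72820 × cos(256.57°) = -0.16913
y = ρ sin φ = 0.72820 × sin(256.57°) = -0.70828

-0.169 -0.708 2.176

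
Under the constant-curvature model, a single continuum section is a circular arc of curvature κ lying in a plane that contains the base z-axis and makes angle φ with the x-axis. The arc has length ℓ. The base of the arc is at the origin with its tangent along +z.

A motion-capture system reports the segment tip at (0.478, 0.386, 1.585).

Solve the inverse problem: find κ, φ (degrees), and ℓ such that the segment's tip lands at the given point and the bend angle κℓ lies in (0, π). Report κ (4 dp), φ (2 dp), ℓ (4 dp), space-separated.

ρ = √(x²+y²) = √(0.478² + 0.386²) = 0.61439
φ = atan2(y, x) mod 360° = atan2(0.386, 0.478) = 38.9220°
|p|² = ρ² + z² = 0.61439² + 1.585² = 2.88970
κ = 2ρ / |p|² = 2×0.61439 / 2.88970 = 0.42523
θ = 2·atan2(ρ, z) = 2·atan2(0.61439, 1.585) = 0.73960 rad
ℓ = θ/κ = 0.73960/0.42523 = 1.73928

0.4252 38.92 1.7393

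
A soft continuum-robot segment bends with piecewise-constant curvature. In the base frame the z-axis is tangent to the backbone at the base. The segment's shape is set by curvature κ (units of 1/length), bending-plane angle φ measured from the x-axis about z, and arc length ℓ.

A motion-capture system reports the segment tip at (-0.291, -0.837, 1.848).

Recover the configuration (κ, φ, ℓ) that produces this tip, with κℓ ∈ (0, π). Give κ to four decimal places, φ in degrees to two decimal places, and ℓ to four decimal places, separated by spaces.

0.4219 250.83 2.1194

ρ = √(x²+y²) = √(-0.291² + -0.837²) = 0.88614
φ = atan2(y, x) mod 360° = atan2(-0.837, -0.291) = 250.8290°
|p|² = ρ² + z² = 0.88614² + 1.848² = 4.20035
κ = 2ρ / |p|² = 2×0.88614 / 4.20035 = 0.42194
θ = 2·atan2(ρ, z) = 2·atan2(0.88614, 1.848) = 0.89425 rad
ℓ = θ/κ = 0.89425/0.42194 = 2.11939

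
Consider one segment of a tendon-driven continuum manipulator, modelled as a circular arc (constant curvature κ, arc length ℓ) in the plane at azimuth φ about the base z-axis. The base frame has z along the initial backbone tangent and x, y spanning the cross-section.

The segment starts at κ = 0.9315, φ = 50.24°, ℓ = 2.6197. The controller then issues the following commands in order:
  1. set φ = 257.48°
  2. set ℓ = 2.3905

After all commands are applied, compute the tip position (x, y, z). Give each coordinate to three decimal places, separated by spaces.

-0.375 -1.687 0.851

initial: κ=0.9315, φ=50.24°, ℓ=2.6197
cmd 1: set φ=257.48° → (κ,φ,ℓ)=(0.9315,257.48°,2.6197) → tip=(-0.4105,-1.8487,0.6927)
cmd 2: set ℓ=2.3905 → (κ,φ,ℓ)=(0.9315,257.48°,2.3905) → tip=(-0.3747,-1.6872,0.8507)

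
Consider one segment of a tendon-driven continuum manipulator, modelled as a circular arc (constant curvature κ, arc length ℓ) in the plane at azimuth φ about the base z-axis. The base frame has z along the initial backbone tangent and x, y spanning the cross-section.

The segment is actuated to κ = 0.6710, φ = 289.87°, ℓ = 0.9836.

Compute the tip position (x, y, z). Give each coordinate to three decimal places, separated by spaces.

0.106 -0.294 0.914

θ = κ·ℓ = 0.6710 × 0.9836 = 0.66000 rad
ρ = (1 − cos θ)/κ = (1 − 0.78999)/0.6710 = 0.31297
z = sin θ / κ = 0.61311/0.6710 = 0.91373
x = ρ cos φ = 0.31297 × cos(289.87°) = 0.10638
y = ρ sin φ = 0.31297 × sin(289.87°) = -0.29434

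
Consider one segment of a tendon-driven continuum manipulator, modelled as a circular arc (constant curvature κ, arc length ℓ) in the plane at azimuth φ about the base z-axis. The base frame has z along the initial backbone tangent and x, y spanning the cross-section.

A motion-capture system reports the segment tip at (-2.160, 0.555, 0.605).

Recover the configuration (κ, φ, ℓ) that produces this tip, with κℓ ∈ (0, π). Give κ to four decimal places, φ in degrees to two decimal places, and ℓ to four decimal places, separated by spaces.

0.8353 165.59 3.1267

ρ = √(x²+y²) = √(-2.160² + 0.555²) = 2.23016
φ = atan2(y, x) mod 360° = atan2(0.555, -2.160) = 165.5899°
|p|² = ρ² + z² = 2.23016² + 0.605² = 5.33965
κ = 2ρ / |p|² = 2×2.23016 / 5.33965 = 0.83532
θ = 2·atan2(ρ, z) = 2·atan2(2.23016, 0.605) = 2.61178 rad
ℓ = θ/κ = 2.61178/0.83532 = 3.12668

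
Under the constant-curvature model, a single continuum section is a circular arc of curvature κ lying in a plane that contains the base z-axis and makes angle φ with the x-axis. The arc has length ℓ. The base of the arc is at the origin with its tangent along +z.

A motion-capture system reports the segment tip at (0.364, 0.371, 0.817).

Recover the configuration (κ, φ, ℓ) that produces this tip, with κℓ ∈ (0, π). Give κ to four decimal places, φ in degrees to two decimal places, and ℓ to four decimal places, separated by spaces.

1.1086 45.55 1.0221

ρ = √(x²+y²) = √(0.364² + 0.371²) = 0.51975
φ = atan2(y, x) mod 360° = atan2(0.371, 0.364) = 45.5457°
|p|² = ρ² + z² = 0.51975² + 0.817² = 0.93763
κ = 2ρ / |p|² = 2×0.51975 / 0.93763 = 1.10864
θ = 2·atan2(ρ, z) = 2·atan2(0.51975, 0.817) = 1.13318 rad
ℓ = θ/κ = 1.13318/1.10864 = 1.02213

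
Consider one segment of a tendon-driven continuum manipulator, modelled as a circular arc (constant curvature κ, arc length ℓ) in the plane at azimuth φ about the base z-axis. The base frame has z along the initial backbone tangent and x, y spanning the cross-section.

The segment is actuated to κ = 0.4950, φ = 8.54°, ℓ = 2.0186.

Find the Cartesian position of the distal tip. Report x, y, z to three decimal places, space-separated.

0.917 0.138 1.699

θ = κ·ℓ = 0.4950 × 2.0186 = 0.99921 rad
ρ = (1 − cos θ)/κ = (1 − 0.54097)/0.4950 = 0.92733
z = sin θ / κ = 0.84104/0.4950 = 1.69908
x = ρ cos φ = 0.92733 × cos(8.54°) = 0.91705
y = ρ sin φ = 0.92733 × sin(8.54°) = 0.13771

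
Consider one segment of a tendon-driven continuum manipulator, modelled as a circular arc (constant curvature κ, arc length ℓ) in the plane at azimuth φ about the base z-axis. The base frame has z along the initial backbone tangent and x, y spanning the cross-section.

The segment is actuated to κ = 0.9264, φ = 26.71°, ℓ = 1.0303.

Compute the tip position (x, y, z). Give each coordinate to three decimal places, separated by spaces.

θ = κ·ℓ = 0.9264 × 1.0303 = 0.95447 rad
ρ = (1 − cos θ)/κ = (1 − 0.57804)/0.9264 = 0.45548
z = sin θ / κ = 0.81601/0.9264 = 0.88084
x = ρ cos φ = 0.45548 × cos(26.71°) = 0.40688
y = ρ sin φ = 0.45548 × sin(26.71°) = 0.20473

0.407 0.205 0.881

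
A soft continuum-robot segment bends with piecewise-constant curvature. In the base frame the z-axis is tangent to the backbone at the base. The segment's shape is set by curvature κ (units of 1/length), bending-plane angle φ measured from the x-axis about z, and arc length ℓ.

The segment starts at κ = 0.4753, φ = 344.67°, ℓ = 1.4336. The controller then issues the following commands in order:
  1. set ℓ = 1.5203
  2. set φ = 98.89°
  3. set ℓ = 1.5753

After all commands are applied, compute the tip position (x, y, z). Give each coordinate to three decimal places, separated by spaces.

initial: κ=0.4753, φ=344.67°, ℓ=1.4336
cmd 1: set ℓ=1.5203 → (κ,φ,ℓ)=(0.4753,344.67°,1.5203) → tip=(0.5071,-0.1390,1.3914)
cmd 2: set φ=98.89° → (κ,φ,ℓ)=(0.4753,98.89°,1.5203) → tip=(-0.0813,0.5195,1.3914)
cmd 3: set ℓ=1.5753 → (κ,φ,ℓ)=(0.4753,98.89°,1.5753) → tip=(-0.0870,0.5559,1.4322)

-0.087 0.556 1.432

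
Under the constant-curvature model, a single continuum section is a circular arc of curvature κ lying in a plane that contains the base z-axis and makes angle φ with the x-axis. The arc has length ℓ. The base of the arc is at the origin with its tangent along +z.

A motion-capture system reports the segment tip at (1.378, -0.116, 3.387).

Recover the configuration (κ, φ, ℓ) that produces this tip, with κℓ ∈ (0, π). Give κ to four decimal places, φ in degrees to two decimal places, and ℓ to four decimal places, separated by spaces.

ρ = √(x²+y²) = √(1.378² + -0.116²) = 1.38287
φ = atan2(y, x) mod 360° = atan2(-0.116, 1.378) = 355.1882°
|p|² = ρ² + z² = 1.38287² + 3.387² = 13.38411
κ = 2ρ / |p|² = 2×1.38287 / 13.38411 = 0.20664
θ = 2·atan2(ρ, z) = 2·atan2(1.38287, 3.387) = 0.77526 rad
ℓ = θ/κ = 0.77526/0.20664 = 3.75168

0.2066 355.19 3.7517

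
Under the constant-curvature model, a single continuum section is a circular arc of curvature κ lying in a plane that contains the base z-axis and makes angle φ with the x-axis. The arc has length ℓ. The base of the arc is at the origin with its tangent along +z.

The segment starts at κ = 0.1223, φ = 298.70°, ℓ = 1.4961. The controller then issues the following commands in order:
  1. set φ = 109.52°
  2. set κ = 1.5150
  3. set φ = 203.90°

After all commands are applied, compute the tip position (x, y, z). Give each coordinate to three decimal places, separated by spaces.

-0.990 -0.439 0.507

initial: κ=0.1223, φ=298.70°, ℓ=1.4961
cmd 1: set φ=109.52° → (κ,φ,ℓ)=(0.1223,109.52°,1.4961) → tip=(-0.0456,0.1286,1.4878)
cmd 2: set κ=1.5150 → (κ,φ,ℓ)=(1.5150,109.52°,1.4961) → tip=(-0.3619,1.0209,0.5066)
cmd 3: set φ=203.90° → (κ,φ,ℓ)=(1.5150,203.90°,1.4961) → tip=(-0.9903,-0.4388,0.5066)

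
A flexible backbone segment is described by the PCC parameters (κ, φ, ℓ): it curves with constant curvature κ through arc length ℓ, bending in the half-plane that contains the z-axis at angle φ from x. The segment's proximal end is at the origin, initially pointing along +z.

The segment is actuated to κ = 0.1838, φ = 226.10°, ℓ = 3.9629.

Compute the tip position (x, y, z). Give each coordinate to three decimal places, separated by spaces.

-0.957 -0.995 3.622

θ = κ·ℓ = 0.1838 × 3.9629 = 0.72838 rad
ρ = (1 − cos θ)/κ = (1 − 0.74625)/0.1838 = 1.38056
z = sin θ / κ = 0.66566/0.1838 = 3.62167
x = ρ cos φ = 1.38056 × cos(226.10°) = -0.95728
y = ρ sin φ = 1.38056 × sin(226.10°) = -0.99476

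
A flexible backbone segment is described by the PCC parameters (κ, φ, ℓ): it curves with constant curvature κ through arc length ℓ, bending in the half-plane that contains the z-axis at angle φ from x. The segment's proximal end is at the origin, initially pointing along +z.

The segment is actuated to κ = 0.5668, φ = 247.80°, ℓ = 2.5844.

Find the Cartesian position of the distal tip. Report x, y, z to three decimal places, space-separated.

θ = κ·ℓ = 0.5668 × 2.5844 = 1.46484 rad
ρ = (1 − cos θ)/κ = (1 − 0.10576)/0.5668 = 1.57770
z = sin θ / κ = 0.99439/0.5668 = 1.75440
x = ρ cos φ = 1.57770 × cos(247.80°) = -0.59612
y = ρ sin φ = 1.57770 × sin(247.80°) = -1.46075

-0.596 -1.461 1.754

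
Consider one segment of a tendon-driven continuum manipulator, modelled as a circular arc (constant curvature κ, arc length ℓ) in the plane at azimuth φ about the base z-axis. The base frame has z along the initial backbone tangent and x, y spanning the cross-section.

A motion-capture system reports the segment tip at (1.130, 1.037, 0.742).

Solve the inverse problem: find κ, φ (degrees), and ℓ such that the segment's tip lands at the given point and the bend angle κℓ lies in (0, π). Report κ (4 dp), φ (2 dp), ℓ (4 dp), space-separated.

ρ = √(x²+y²) = √(1.130² + 1.037²) = 1.53371
φ = atan2(y, x) mod 360° = atan2(1.037, 1.130) = 42.5426°
|p|² = ρ² + z² = 1.53371² + 0.742² = 2.90283
κ = 2ρ / |p|² = 2×1.53371 / 2.90283 = 1.05670
θ = 2·atan2(ρ, z) = 2·atan2(1.53371, 0.742) = 2.24039 rad
ℓ = θ/κ = 2.24039/1.05670 = 2.12018

1.0567 42.54 2.1202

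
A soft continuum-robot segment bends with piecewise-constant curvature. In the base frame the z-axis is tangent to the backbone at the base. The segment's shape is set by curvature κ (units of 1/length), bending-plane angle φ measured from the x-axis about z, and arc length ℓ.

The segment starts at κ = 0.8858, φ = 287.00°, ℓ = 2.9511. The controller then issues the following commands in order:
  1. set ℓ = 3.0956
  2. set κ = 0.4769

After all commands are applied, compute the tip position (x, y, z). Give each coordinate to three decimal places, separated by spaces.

0.555 -1.816 2.088

initial: κ=0.8858, φ=287.00°, ℓ=2.9511
cmd 1: set ℓ=3.0956 → (κ,φ,ℓ)=(0.8858,287.00°,3.0956) → tip=(0.6341,-2.0742,0.4391)
cmd 2: set κ=0.4769 → (κ,φ,ℓ)=(0.4769,287.00°,3.0956) → tip=(0.5552,-1.8160,2.0875)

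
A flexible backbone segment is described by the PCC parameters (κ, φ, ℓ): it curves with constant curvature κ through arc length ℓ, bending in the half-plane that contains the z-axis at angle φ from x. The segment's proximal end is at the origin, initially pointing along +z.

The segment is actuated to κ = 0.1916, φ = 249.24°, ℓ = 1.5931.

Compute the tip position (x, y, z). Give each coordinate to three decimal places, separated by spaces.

θ = κ·ℓ = 0.1916 × 1.5931 = 0.30524 rad
ρ = (1 − cos θ)/κ = (1 − 0.95378)/0.1916 = 0.24126
z = sin θ / κ = 0.30052/0.1916 = 1.56848
x = ρ cos φ = 0.24126 × cos(249.24°) = -0.08551
y = ρ sin φ = 0.24126 × sin(249.24°) = -0.22559

-0.086 -0.226 1.568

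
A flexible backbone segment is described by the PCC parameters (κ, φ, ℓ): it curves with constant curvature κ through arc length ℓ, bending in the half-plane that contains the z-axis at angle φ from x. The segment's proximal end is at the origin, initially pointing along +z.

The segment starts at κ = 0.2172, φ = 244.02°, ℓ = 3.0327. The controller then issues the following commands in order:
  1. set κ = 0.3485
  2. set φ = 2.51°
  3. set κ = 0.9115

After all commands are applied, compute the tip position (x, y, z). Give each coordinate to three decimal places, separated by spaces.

2.115 0.093 0.404

initial: κ=0.2172, φ=244.02°, ℓ=3.0327
cmd 1: set κ=0.3485 → (κ,φ,ℓ)=(0.3485,244.02°,3.0327) → tip=(-0.6391,-1.3115,2.4988)
cmd 2: set φ=2.51° → (κ,φ,ℓ)=(0.3485,2.51°,3.0327) → tip=(1.4575,0.0639,2.4988)
cmd 3: set κ=0.9115 → (κ,φ,ℓ)=(0.9115,2.51°,3.0327) → tip=(2.1150,0.0927,0.4042)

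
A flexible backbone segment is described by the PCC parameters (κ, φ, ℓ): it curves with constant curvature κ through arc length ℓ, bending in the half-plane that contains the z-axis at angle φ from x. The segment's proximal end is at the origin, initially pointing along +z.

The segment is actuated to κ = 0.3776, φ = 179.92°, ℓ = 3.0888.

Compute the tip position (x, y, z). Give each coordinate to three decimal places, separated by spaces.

θ = κ·ℓ = 0.3776 × 3.0888 = 1.16633 rad
ρ = (1 − cos θ)/κ = (1 − 0.39353)/0.3776 = 1.60612
z = sin θ / κ = 0.91931/0.3776 = 2.43462
x = ρ cos φ = 1.60612 × cos(179.92°) = -1.60612
y = ρ sin φ = 1.60612 × sin(179.92°) = 0.00224

-1.606 0.002 2.435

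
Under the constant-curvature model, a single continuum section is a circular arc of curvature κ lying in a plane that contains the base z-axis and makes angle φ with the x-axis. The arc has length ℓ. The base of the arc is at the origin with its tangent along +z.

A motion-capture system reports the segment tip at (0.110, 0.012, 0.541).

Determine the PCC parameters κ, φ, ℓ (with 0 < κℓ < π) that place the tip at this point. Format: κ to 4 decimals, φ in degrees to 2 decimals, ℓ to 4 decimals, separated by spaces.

ρ = √(x²+y²) = √(0.110² + 0.012²) = 0.11065
φ = atan2(y, x) mod 360° = atan2(0.012, 0.110) = 6.2258°
|p|² = ρ² + z² = 0.11065² + 0.541² = 0.30493
κ = 2ρ / |p|² = 2×0.11065 / 0.30493 = 0.72577
θ = 2·atan2(ρ, z) = 2·atan2(0.11065, 0.541) = 0.40350 rad
ℓ = θ/κ = 0.40350/0.72577 = 0.55596

0.7258 6.23 0.5560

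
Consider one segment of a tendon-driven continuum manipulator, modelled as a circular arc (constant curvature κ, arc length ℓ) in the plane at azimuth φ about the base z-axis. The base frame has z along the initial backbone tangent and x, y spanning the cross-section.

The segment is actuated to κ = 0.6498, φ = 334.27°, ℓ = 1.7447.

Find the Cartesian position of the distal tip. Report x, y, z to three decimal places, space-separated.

θ = κ·ℓ = 0.6498 × 1.7447 = 1.13371 rad
ρ = (1 − cos θ)/κ = (1 − 0.42331)/0.6498 = 0.88750
z = sin θ / κ = 0.90599/0.6498 = 1.39426
x = ρ cos φ = 0.88750 × cos(334.27°) = 0.79950
y = ρ sin φ = 0.88750 × sin(334.27°) = -0.38529

0.800 -0.385 1.394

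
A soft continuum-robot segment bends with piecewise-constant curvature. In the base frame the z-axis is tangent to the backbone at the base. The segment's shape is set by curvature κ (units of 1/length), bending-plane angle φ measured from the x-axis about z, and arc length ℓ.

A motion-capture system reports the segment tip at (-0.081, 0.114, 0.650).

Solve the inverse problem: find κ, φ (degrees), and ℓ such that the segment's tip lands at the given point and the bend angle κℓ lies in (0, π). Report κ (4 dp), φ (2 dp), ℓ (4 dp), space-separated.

0.6327 125.39 0.6699

ρ = √(x²+y²) = √(-0.081² + 0.114²) = 0.13985
φ = atan2(y, x) mod 360° = atan2(0.114, -0.081) = 125.3948°
|p|² = ρ² + z² = 0.13985² + 0.650² = 0.44206
κ = 2ρ / |p|² = 2×0.13985 / 0.44206 = 0.63271
θ = 2·atan2(ρ, z) = 2·atan2(0.13985, 0.650) = 0.42384 rad
ℓ = θ/κ = 0.42384/0.63271 = 0.66988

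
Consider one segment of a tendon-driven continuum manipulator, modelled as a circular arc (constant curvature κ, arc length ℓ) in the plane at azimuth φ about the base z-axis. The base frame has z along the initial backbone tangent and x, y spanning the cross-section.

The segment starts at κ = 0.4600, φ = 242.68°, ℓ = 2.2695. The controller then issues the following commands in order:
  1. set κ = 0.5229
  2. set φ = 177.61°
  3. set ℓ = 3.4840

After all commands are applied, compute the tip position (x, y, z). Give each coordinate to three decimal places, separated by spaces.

-2.385 0.100 1.852

initial: κ=0.4600, φ=242.68°, ℓ=2.2695
cmd 1: set κ=0.5229 → (κ,φ,ℓ)=(0.5229,242.68°,2.2695) → tip=(-0.5488,-1.0624,1.7731)
cmd 2: set φ=177.61° → (κ,φ,ℓ)=(0.5229,177.61°,2.2695) → tip=(-1.1948,0.0499,1.7731)
cmd 3: set ℓ=3.4840 → (κ,φ,ℓ)=(0.5229,177.61°,3.4840) → tip=(-2.3853,0.0996,1.8525)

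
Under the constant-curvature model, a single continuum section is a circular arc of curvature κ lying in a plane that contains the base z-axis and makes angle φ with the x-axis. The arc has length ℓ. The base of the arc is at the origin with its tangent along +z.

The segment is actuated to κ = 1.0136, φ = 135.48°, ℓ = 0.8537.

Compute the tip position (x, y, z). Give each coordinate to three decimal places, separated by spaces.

-0.247 0.243 0.751

θ = κ·ℓ = 1.0136 × 0.8537 = 0.86531 rad
ρ = (1 − cos θ)/κ = (1 − 0.64840)/1.0136 = 0.34688
z = sin θ / κ = 0.76130/1.0136 = 0.75108
x = ρ cos φ = 0.34688 × cos(135.48°) = -0.24733
y = ρ sin φ = 0.34688 × sin(135.48°) = 0.24322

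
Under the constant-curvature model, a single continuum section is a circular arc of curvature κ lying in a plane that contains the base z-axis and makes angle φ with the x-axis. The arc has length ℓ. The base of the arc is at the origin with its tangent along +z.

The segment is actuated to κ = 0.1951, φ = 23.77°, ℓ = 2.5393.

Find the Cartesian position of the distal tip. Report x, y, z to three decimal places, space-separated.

θ = κ·ℓ = 0.1951 × 2.5393 = 0.49542 rad
ρ = (1 − cos θ)/κ = (1 − 0.87977)/0.1951 = 0.61625
z = sin θ / κ = 0.47540/0.1951 = 2.43669
x = ρ cos φ = 0.61625 × cos(23.77°) = 0.56397
y = ρ sin φ = 0.61625 × sin(23.77°) = 0.24839

0.564 0.248 2.437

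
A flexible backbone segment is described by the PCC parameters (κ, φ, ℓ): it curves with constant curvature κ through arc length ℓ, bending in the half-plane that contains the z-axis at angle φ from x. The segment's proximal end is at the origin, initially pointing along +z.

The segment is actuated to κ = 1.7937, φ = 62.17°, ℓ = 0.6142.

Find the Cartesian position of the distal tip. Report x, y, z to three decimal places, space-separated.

θ = κ·ℓ = 1.7937 × 0.6142 = 1.10169 rad
ρ = (1 − cos θ)/κ = (1 − 0.45209)/1.7937 = 0.30546
z = sin θ / κ = 0.89197/1.7937 = 0.49728
x = ρ cos φ = 0.30546 × cos(62.17°) = 0.14261
y = ρ sin φ = 0.30546 × sin(62.17°) = 0.27013

0.143 0.270 0.497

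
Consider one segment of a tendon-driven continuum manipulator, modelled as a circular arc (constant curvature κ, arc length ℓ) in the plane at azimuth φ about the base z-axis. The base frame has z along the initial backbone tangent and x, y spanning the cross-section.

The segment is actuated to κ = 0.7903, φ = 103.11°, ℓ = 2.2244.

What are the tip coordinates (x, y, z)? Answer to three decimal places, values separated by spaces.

θ = κ·ℓ = 0.7903 × 2.2244 = 1.75794 rad
ρ = (1 − cos θ)/κ = (1 − -0.18606)/0.7903 = 1.50077
z = sin θ / κ = 0.98254/0.7903 = 1.24325
x = ρ cos φ = 1.50077 × cos(103.11°) = -0.34041
y = ρ sin φ = 1.50077 × sin(103.11°) = 1.46165

-0.340 1.462 1.243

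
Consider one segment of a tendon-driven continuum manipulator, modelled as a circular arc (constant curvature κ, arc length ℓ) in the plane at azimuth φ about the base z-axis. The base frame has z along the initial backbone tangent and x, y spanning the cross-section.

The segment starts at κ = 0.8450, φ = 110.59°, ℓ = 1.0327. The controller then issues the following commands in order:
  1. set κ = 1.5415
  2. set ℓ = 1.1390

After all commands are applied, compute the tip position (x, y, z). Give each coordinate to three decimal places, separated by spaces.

-0.270 0.719 0.638

initial: κ=0.8450, φ=110.59°, ℓ=1.0327
cmd 1: set κ=1.5415 → (κ,φ,ℓ)=(1.5415,110.59°,1.0327) → tip=(-0.2330,0.6201,0.6486)
cmd 2: set ℓ=1.1390 → (κ,φ,ℓ)=(1.5415,110.59°,1.1390) → tip=(-0.2701,0.7190,0.6377)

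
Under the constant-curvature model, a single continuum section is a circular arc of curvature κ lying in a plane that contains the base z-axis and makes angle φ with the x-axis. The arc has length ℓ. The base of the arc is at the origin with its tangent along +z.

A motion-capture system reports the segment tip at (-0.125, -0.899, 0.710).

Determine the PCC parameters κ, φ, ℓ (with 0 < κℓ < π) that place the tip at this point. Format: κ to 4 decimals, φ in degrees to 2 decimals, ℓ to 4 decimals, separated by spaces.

1.3670 262.08 1.3269

ρ = √(x²+y²) = √(-0.125² + -0.899²) = 0.90765
φ = atan2(y, x) mod 360° = atan2(-0.899, -0.125) = 262.0842°
|p|² = ρ² + z² = 0.90765² + 0.710² = 1.32793
κ = 2ρ / |p|² = 2×0.90765 / 1.32793 = 1.36702
θ = 2·atan2(ρ, z) = 2·atan2(0.90765, 0.710) = 1.81396 rad
ℓ = θ/κ = 1.81396/1.36702 = 1.32695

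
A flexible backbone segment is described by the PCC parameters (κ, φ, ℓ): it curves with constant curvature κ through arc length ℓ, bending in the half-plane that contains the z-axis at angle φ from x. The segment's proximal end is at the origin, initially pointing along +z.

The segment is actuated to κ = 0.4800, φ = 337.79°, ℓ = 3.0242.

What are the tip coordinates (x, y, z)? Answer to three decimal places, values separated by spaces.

θ = κ·ℓ = 0.4800 × 3.0242 = 1.45162 rad
ρ = (1 − cos θ)/κ = (1 − 0.11890)/0.4800 = 1.83563
z = sin θ / κ = 0.99291/0.4800 = 2.06856
x = ρ cos φ = 1.83563 × cos(337.79°) = 1.69943
y = ρ sin φ = 1.83563 × sin(337.79°) = -0.69387

1.699 -0.694 2.069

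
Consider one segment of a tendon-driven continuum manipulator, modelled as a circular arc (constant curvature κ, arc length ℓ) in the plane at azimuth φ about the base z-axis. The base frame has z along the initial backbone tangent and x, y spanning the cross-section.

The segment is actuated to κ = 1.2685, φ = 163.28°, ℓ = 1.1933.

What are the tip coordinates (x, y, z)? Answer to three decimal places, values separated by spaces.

-0.712 0.214 0.787

θ = κ·ℓ = 1.2685 × 1.1933 = 1.51370 rad
ρ = (1 − cos θ)/κ = (1 − 0.05706)/1.2685 = 0.74335
z = sin θ / κ = 0.99837/1.2685 = 0.78705
x = ρ cos φ = 0.74335 × cos(163.28°) = -0.71192
y = ρ sin φ = 0.74335 × sin(163.28°) = 0.21386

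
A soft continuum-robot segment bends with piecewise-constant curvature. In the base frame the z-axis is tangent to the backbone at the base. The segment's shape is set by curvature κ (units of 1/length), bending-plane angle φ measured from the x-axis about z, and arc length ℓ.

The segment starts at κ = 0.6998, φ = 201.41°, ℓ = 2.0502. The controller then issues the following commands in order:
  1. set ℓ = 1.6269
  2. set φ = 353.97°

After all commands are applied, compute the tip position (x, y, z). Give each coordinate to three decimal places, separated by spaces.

initial: κ=0.6998, φ=201.41°, ℓ=2.0502
cmd 1: set ℓ=1.6269 → (κ,φ,ℓ)=(0.6998,201.41°,1.6269) → tip=(-0.7730,-0.3031,1.2975)
cmd 2: set φ=353.97° → (κ,φ,ℓ)=(0.6998,353.97°,1.6269) → tip=(0.8257,-0.0872,1.2975)

0.826 -0.087 1.298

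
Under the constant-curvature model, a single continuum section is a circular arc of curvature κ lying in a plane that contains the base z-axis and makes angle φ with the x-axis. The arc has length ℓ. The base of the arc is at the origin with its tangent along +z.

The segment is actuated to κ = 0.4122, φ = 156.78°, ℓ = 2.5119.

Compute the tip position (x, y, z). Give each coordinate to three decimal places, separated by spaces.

-1.092 0.469 2.087

θ = κ·ℓ = 0.4122 × 2.5119 = 1.03541 rad
ρ = (1 − cos θ)/κ = (1 − 0.51018)/0.4122 = 1.18831
z = sin θ / κ = 0.86007/0.4122 = 2.08653
x = ρ cos φ = 1.18831 × cos(156.78°) = -1.09206
y = ρ sin φ = 1.18831 × sin(156.78°) = 0.46851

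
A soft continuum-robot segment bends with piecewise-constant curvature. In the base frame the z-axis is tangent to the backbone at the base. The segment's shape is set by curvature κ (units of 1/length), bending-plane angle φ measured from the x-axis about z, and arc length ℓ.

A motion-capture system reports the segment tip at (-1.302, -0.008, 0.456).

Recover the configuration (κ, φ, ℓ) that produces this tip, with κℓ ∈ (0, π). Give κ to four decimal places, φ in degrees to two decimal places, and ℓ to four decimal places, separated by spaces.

ρ = √(x²+y²) = √(-1.302² + -0.008²) = 1.30202
φ = atan2(y, x) mod 360° = atan2(-0.008, -1.302) = 180.3520°
|p|² = ρ² + z² = 1.30202² + 0.456² = 1.90320
κ = 2ρ / |p|² = 2×1.30202 / 1.90320 = 1.36824
θ = 2·atan2(ρ, z) = 2·atan2(1.30202, 0.456) = 2.46784 rad
ℓ = θ/κ = 2.46784/1.36824 = 1.80366

1.3682 180.35 1.8037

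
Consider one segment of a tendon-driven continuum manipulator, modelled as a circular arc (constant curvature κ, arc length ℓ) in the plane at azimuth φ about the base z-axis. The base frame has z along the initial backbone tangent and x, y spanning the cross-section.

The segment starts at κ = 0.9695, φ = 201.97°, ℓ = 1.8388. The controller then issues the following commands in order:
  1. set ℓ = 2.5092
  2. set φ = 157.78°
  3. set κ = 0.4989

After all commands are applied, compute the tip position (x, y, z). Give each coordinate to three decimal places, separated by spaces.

-1.274 0.520 1.903

initial: κ=0.9695, φ=201.97°, ℓ=1.8388
cmd 1: set ℓ=2.5092 → (κ,φ,ℓ)=(0.9695,201.97°,2.5092) → tip=(-1.6826,-0.6788,0.6715)
cmd 2: set φ=157.78° → (κ,φ,ℓ)=(0.9695,157.78°,2.5092) → tip=(-1.6797,0.6861,0.6715)
cmd 3: set κ=0.4989 → (κ,φ,ℓ)=(0.4989,157.78°,2.5092) → tip=(-1.2737,0.5203,1.9033)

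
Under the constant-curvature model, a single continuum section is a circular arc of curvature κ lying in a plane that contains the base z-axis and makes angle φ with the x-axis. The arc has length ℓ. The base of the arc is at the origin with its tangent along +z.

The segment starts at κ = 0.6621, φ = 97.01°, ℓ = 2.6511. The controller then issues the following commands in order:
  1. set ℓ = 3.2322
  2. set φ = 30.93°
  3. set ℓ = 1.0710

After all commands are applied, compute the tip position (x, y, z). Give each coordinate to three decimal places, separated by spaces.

initial: κ=0.6621, φ=97.01°, ℓ=2.6511
cmd 1: set ℓ=3.2322 → (κ,φ,ℓ)=(0.6621,97.01°,3.2322) → tip=(-0.2837,2.3070,1.2722)
cmd 2: set φ=30.93° → (κ,φ,ℓ)=(0.6621,30.93°,3.2322) → tip=(1.9939,1.1947,1.2722)
cmd 3: set ℓ=1.0710 → (κ,φ,ℓ)=(0.6621,30.93°,1.0710) → tip=(0.3123,0.1871,0.9835)

0.312 0.187 0.983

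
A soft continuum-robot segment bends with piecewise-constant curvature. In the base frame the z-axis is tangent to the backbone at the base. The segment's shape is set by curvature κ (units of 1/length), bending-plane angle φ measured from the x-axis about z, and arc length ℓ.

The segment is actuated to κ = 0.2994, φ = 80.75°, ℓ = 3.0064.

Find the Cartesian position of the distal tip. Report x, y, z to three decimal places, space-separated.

θ = κ·ℓ = 0.2994 × 3.0064 = 0.90012 rad
ρ = (1 − cos θ)/κ = (1 − 0.62152)/0.2994 = 1.26413
z = sin θ / κ = 0.78340/0.2994 = 2.61656
x = ρ cos φ = 1.26413 × cos(80.75°) = 0.20320
y = ρ sin φ = 1.26413 × sin(80.75°) = 1.24769

0.203 1.248 2.617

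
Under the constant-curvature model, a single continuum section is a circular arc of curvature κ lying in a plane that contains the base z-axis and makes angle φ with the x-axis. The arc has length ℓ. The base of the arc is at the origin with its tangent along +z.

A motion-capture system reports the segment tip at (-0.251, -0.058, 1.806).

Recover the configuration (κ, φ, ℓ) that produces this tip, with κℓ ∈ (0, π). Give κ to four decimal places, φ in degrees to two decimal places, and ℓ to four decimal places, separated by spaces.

ρ = √(x²+y²) = √(-0.251² + -0.058²) = 0.25761
φ = atan2(y, x) mod 360° = atan2(-0.058, -0.251) = 193.0113°
|p|² = ρ² + z² = 0.25761² + 1.806² = 3.32800
κ = 2ρ / |p|² = 2×0.25761 / 3.32800 = 0.15482
θ = 2·atan2(ρ, z) = 2·atan2(0.25761, 1.806) = 0.28338 rad
ℓ = θ/κ = 0.28338/0.15482 = 1.83040

0.1548 193.01 1.8304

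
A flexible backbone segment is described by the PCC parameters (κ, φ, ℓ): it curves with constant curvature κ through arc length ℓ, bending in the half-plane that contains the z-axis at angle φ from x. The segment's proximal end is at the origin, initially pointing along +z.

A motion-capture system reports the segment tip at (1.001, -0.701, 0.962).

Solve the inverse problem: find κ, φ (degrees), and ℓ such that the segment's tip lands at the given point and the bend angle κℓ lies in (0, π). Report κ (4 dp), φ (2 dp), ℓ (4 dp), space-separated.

ρ = √(x²+y²) = √(1.001² + -0.701²) = 1.22205
φ = atan2(y, x) mod 360° = atan2(-0.701, 1.001) = 324.9965°
|p|² = ρ² + z² = 1.22205² + 0.962² = 2.41885
κ = 2ρ / |p|² = 2×1.22205 / 2.41885 = 1.01044
θ = 2·atan2(ρ, z) = 2·atan2(1.22205, 0.962) = 1.80781 rad
ℓ = θ/κ = 1.80781/1.01044 = 1.78914

1.0104 325.00 1.7891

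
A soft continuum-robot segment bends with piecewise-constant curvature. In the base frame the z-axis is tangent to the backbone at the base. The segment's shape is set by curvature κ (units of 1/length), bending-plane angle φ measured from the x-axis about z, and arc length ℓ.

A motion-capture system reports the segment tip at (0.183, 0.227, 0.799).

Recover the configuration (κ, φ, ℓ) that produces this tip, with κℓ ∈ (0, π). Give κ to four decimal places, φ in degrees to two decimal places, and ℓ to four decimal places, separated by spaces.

0.8061 51.13 0.8681

ρ = √(x²+y²) = √(0.183² + 0.227²) = 0.29158
φ = atan2(y, x) mod 360° = atan2(0.227, 0.183) = 51.1254°
|p|² = ρ² + z² = 0.29158² + 0.799² = 0.72342
κ = 2ρ / |p|² = 2×0.29158 / 0.72342 = 0.80611
θ = 2·atan2(ρ, z) = 2·atan2(0.29158, 0.799) = 0.69982 rad
ℓ = θ/κ = 0.69982/0.80611 = 0.86815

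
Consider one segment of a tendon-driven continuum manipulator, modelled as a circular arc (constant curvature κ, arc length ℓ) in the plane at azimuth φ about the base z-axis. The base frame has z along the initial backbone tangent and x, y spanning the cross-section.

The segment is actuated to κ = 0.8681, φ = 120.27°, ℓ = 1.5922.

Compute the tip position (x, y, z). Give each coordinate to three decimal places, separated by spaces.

-0.472 0.808 1.132

θ = κ·ℓ = 0.8681 × 1.5922 = 1.38219 rad
ρ = (1 − cos θ)/κ = (1 − 0.18749)/0.8681 = 0.93596
z = sin θ / κ = 0.98227/0.8681 = 1.13151
x = ρ cos φ = 0.93596 × cos(120.27°) = -0.47180
y = ρ sin φ = 0.93596 × sin(120.27°) = 0.80835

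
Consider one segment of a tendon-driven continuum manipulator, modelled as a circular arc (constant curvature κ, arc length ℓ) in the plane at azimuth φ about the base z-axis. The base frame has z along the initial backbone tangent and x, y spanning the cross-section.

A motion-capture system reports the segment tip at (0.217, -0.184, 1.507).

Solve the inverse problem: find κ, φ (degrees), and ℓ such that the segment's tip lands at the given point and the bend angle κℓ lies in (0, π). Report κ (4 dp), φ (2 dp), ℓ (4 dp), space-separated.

0.2419 319.70 1.5426

ρ = √(x²+y²) = √(0.217² + -0.184²) = 0.28451
φ = atan2(y, x) mod 360° = atan2(-0.184, 0.217) = 319.7045°
|p|² = ρ² + z² = 0.28451² + 1.507² = 2.35199
κ = 2ρ / |p|² = 2×0.28451 / 2.35199 = 0.24193
θ = 2·atan2(ρ, z) = 2·atan2(0.28451, 1.507) = 0.37319 rad
ℓ = θ/κ = 0.37319/0.24193 = 1.54256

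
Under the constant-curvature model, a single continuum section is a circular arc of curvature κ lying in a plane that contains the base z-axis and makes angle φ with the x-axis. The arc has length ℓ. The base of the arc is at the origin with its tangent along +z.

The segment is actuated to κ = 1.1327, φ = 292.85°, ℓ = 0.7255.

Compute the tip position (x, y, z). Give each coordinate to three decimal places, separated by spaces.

0.109 -0.260 0.647

θ = κ·ℓ = 1.1327 × 0.7255 = 0.82177 rad
ρ = (1 − cos θ)/κ = (1 − 0.68092)/1.1327 = 0.28170
z = sin θ / κ = 0.73235/1.1327 = 0.64656
x = ρ cos φ = 0.28170 × cos(292.85°) = 0.10939
y = ρ sin φ = 0.28170 × sin(292.85°) = -0.25959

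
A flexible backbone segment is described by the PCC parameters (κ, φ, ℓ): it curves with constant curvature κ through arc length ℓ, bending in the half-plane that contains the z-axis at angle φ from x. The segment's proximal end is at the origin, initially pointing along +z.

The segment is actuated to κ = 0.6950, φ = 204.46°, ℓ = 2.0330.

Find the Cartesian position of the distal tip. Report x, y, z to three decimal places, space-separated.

-1.104 -0.502 1.421

θ = κ·ℓ = 0.6950 × 2.0330 = 1.41293 rad
ρ = (1 − cos θ)/κ = (1 − 0.15721)/0.6950 = 1.21265
z = sin θ / κ = 0.98757/0.6950 = 1.42096
x = ρ cos φ = 1.21265 × cos(204.46°) = -1.10382
y = ρ sin φ = 1.21265 × sin(204.46°) = -0.50211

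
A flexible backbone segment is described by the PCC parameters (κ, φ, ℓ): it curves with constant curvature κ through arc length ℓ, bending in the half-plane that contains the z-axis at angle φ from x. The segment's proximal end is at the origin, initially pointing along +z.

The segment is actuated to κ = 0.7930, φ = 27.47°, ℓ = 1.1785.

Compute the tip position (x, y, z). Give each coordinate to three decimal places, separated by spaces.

0.454 0.236 1.014

θ = κ·ℓ = 0.7930 × 1.1785 = 0.93455 rad
ρ = (1 − cos θ)/κ = (1 − 0.59418)/0.7930 = 0.51175
z = sin θ / κ = 0.80433/0.7930 = 1.01429
x = ρ cos φ = 0.51175 × cos(27.47°) = 0.45405
y = ρ sin φ = 0.51175 × sin(27.47°) = 0.23606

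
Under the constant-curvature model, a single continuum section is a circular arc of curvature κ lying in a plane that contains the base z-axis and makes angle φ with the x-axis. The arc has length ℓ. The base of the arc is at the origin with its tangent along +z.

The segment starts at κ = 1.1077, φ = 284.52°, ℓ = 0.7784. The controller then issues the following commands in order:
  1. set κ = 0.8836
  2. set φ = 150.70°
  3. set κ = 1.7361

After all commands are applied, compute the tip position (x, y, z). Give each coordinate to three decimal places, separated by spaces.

initial: κ=1.1077, φ=284.52°, ℓ=0.7784
cmd 1: set κ=0.8836 → (κ,φ,ℓ)=(0.8836,284.52°,0.7784) → tip=(0.0645,-0.2491,0.7185)
cmd 2: set φ=150.70° → (κ,φ,ℓ)=(0.8836,150.70°,0.7784) → tip=(-0.2244,0.1259,0.7185)
cmd 3: set κ=1.7361 → (κ,φ,ℓ)=(1.7361,150.70°,0.7784) → tip=(-0.3930,0.2205,0.5622)

-0.393 0.221 0.562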